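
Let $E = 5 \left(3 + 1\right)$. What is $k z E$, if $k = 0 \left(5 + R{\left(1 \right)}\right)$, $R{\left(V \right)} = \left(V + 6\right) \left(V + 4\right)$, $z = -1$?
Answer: $0$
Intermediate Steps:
$R{\left(V \right)} = \left(4 + V\right) \left(6 + V\right)$ ($R{\left(V \right)} = \left(6 + V\right) \left(4 + V\right) = \left(4 + V\right) \left(6 + V\right)$)
$k = 0$ ($k = 0 \left(5 + \left(24 + 1^{2} + 10 \cdot 1\right)\right) = 0 \left(5 + \left(24 + 1 + 10\right)\right) = 0 \left(5 + 35\right) = 0 \cdot 40 = 0$)
$E = 20$ ($E = 5 \cdot 4 = 20$)
$k z E = 0 \left(-1\right) 20 = 0 \cdot 20 = 0$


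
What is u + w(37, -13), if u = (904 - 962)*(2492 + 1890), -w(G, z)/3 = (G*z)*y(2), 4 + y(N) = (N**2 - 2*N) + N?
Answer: -257042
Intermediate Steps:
y(N) = -4 + N**2 - N (y(N) = -4 + ((N**2 - 2*N) + N) = -4 + (N**2 - N) = -4 + N**2 - N)
w(G, z) = 6*G*z (w(G, z) = -3*G*z*(-4 + 2**2 - 1*2) = -3*G*z*(-4 + 4 - 2) = -3*G*z*(-2) = -(-6)*G*z = 6*G*z)
u = -254156 (u = -58*4382 = -254156)
u + w(37, -13) = -254156 + 6*37*(-13) = -254156 - 2886 = -257042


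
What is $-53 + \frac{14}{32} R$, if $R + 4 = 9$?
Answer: $- \frac{813}{16} \approx -50.813$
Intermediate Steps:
$R = 5$ ($R = -4 + 9 = 5$)
$-53 + \frac{14}{32} R = -53 + \frac{14}{32} \cdot 5 = -53 + 14 \cdot \frac{1}{32} \cdot 5 = -53 + \frac{7}{16} \cdot 5 = -53 + \frac{35}{16} = - \frac{813}{16}$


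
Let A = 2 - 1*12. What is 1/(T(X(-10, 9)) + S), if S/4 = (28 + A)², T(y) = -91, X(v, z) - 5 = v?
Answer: 1/1205 ≈ 0.00082988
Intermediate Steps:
X(v, z) = 5 + v
A = -10 (A = 2 - 12 = -10)
S = 1296 (S = 4*(28 - 10)² = 4*18² = 4*324 = 1296)
1/(T(X(-10, 9)) + S) = 1/(-91 + 1296) = 1/1205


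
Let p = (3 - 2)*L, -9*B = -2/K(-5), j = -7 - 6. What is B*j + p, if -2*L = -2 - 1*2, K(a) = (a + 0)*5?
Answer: 476/225 ≈ 2.1156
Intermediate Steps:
K(a) = 5*a (K(a) = a*5 = 5*a)
L = 2 (L = -(-2 - 1*2)/2 = -(-2 - 2)/2 = -1/2*(-4) = 2)
j = -13
B = -2/225 (B = -(-2)/(9*(5*(-5))) = -(-2)/(9*(-25)) = -(-2)*(-1)/(9*25) = -1/9*2/25 = -2/225 ≈ -0.0088889)
p = 2 (p = (3 - 2)*2 = 1*2 = 2)
B*j + p = -2/225*(-13) + 2 = 26/225 + 2 = 476/225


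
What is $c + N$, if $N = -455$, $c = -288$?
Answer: $-743$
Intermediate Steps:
$c + N = -288 - 455 = -743$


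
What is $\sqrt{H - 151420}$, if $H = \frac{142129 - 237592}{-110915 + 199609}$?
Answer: $\frac{i \sqrt{1191172920798442}}{88694} \approx 389.13 i$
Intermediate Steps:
$H = - \frac{95463}{88694} \approx -1.0763$
$\sqrt{H - 151420} = \sqrt{- \frac{95463}{88694} - 151420} = \sqrt{- \frac{13430140943}{88694}} = \frac{i \sqrt{1191172920798442}}{88694}$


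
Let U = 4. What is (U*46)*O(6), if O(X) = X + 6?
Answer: 2208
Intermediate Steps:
O(X) = 6 + X
(U*46)*O(6) = (4*46)*(6 + 6) = 184*12 = 2208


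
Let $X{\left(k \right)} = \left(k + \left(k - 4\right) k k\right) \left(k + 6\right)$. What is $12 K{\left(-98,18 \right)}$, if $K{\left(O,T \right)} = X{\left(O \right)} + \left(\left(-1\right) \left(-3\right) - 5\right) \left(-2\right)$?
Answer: $1081595472$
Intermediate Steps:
$X{\left(k \right)} = \left(6 + k\right) \left(k + k^{2} \left(-4 + k\right)\right)$ ($X{\left(k \right)} = \left(k + \left(k - 4\right) k k\right) \left(6 + k\right) = \left(k + \left(-4 + k\right) k k\right) \left(6 + k\right) = \left(k + k \left(-4 + k\right) k\right) \left(6 + k\right) = \left(k + k^{2} \left(-4 + k\right)\right) \left(6 + k\right) = \left(6 + k\right) \left(k + k^{2} \left(-4 + k\right)\right)$)
$K{\left(O,T \right)} = 4 + O \left(6 + O^{3} - 23 O + 2 O^{2}\right)$ ($K{\left(O,T \right)} = O \left(6 + O^{3} - 23 O + 2 O^{2}\right) + \left(\left(-1\right) \left(-3\right) - 5\right) \left(-2\right) = O \left(6 + O^{3} - 23 O + 2 O^{2}\right) + \left(3 - 5\right) \left(-2\right) = O \left(6 + O^{3} - 23 O + 2 O^{2}\right) - -4 = O \left(6 + O^{3} - 23 O + 2 O^{2}\right) + 4 = 4 + O \left(6 + O^{3} - 23 O + 2 O^{2}\right)$)
$12 K{\left(-98,18 \right)} = 12 \left(4 - 98 \left(6 + \left(-98\right)^{3} - -2254 + 2 \left(-98\right)^{2}\right)\right) = 12 \left(4 - 98 \left(6 - 941192 + 2254 + 2 \cdot 9604\right)\right) = 12 \left(4 - 98 \left(6 - 941192 + 2254 + 19208\right)\right) = 12 \left(4 - -90132952\right) = 12 \left(4 + 90132952\right) = 12 \cdot 90132956 = 1081595472$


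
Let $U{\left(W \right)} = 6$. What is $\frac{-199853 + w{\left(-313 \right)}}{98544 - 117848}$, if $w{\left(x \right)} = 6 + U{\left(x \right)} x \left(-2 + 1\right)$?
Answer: $\frac{197969}{19304} \approx 10.255$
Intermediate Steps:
$w{\left(x \right)} = 6 - 6 x$ ($w{\left(x \right)} = 6 + 6 x \left(-2 + 1\right) = 6 + 6 x \left(-1\right) = 6 + 6 \left(- x\right) = 6 - 6 x$)
$\frac{-199853 + w{\left(-313 \right)}}{98544 - 117848} = \frac{-199853 + \left(6 - -1878\right)}{98544 - 117848} = \frac{-199853 + \left(6 + 1878\right)}{-19304} = \left(-199853 + 1884\right) \left(- \frac{1}{19304}\right) = \left(-197969\right) \left(- \frac{1}{19304}\right) = \frac{197969}{19304}$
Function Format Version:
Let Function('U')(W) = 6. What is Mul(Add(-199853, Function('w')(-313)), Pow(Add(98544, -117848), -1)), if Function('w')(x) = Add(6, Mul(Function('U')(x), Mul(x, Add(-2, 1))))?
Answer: Rational(197969, 19304) ≈ 10.255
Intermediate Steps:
Function('w')(x) = Add(6, Mul(-6, x)) (Function('w')(x) = Add(6, Mul(6, Mul(x, Add(-2, 1)))) = Add(6, Mul(6, Mul(x, -1))) = Add(6, Mul(6, Mul(-1, x))) = Add(6, Mul(-6, x)))
Mul(Add(-199853, Function('w')(-313)), Pow(Add(98544, -117848), -1)) = Mul(Add(-199853, Add(6, Mul(-6, -313))), Pow(Add(98544, -117848), -1)) = Mul(Add(-199853, Add(6, 1878)), Pow(-19304, -1)) = Mul(Add(-199853, 1884), Rational(-1, 19304)) = Mul(-197969, Rational(-1, 19304)) = Rational(197969, 19304)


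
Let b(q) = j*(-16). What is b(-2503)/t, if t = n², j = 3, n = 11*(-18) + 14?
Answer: -3/2116 ≈ -0.0014178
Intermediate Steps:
n = -184 (n = -198 + 14 = -184)
t = 33856 (t = (-184)² = 33856)
b(q) = -48 (b(q) = 3*(-16) = -48)
b(-2503)/t = -48/33856 = -48*1/33856 = -3/2116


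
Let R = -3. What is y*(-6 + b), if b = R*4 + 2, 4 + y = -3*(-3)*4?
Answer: -512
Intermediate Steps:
y = 32 (y = -4 - 3*(-3)*4 = -4 + 9*4 = -4 + 36 = 32)
b = -10 (b = -3*4 + 2 = -12 + 2 = -10)
y*(-6 + b) = 32*(-6 - 10) = 32*(-16) = -512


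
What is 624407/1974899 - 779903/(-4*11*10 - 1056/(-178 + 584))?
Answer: 312722721643927/177440725352 ≈ 1762.4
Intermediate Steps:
624407/1974899 - 779903/(-4*11*10 - 1056/(-178 + 584)) = 624407*(1/1974899) - 779903/(-44*10 - 1056/406) = 624407/1974899 - 779903/(-440 + (1/406)*(-1056)) = 624407/1974899 - 779903/(-440 - 528/203) = 624407/1974899 - 779903/(-89848/203) = 624407/1974899 - 779903*(-203/89848) = 624407/1974899 + 158320309/89848 = 312722721643927/177440725352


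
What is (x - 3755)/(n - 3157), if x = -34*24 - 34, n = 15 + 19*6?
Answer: 4605/3028 ≈ 1.5208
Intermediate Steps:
n = 129 (n = 15 + 114 = 129)
x = -850 (x = -816 - 34 = -850)
(x - 3755)/(n - 3157) = (-850 - 3755)/(129 - 3157) = -4605/(-3028) = -4605*(-1/3028) = 4605/3028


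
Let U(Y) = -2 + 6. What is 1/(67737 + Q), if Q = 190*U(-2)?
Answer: 1/68497 ≈ 1.4599e-5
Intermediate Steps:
U(Y) = 4
Q = 760 (Q = 190*4 = 760)
1/(67737 + Q) = 1/(67737 + 760) = 1/68497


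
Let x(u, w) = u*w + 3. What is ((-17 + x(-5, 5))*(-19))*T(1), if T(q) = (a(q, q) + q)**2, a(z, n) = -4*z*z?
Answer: 6669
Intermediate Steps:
a(z, n) = -4*z**2
x(u, w) = 3 + u*w
T(q) = (q - 4*q**2)**2 (T(q) = (-4*q**2 + q)**2 = (q - 4*q**2)**2)
((-17 + x(-5, 5))*(-19))*T(1) = ((-17 + (3 - 5*5))*(-19))*(1**2*(-1 + 4*1)**2) = ((-17 + (3 - 25))*(-19))*(1*(-1 + 4)**2) = ((-17 - 22)*(-19))*(1*3**2) = (-39*(-19))*(1*9) = 741*9 = 6669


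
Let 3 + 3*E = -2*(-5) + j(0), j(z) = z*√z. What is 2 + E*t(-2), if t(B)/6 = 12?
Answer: 170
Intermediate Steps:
t(B) = 72 (t(B) = 6*12 = 72)
j(z) = z^(3/2)
E = 7/3 (E = -1 + (-2*(-5) + 0^(3/2))/3 = -1 + (10 + 0)/3 = -1 + (⅓)*10 = -1 + 10/3 = 7/3 ≈ 2.3333)
2 + E*t(-2) = 2 + (7/3)*72 = 2 + 168 = 170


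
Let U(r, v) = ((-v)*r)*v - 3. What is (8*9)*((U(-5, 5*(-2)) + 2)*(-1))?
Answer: -35928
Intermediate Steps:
U(r, v) = -3 - r*v**2 (U(r, v) = (-r*v)*v - 3 = -r*v**2 - 3 = -3 - r*v**2)
(8*9)*((U(-5, 5*(-2)) + 2)*(-1)) = (8*9)*(((-3 - 1*(-5)*(5*(-2))**2) + 2)*(-1)) = 72*(((-3 - 1*(-5)*(-10)**2) + 2)*(-1)) = 72*(((-3 - 1*(-5)*100) + 2)*(-1)) = 72*(((-3 + 500) + 2)*(-1)) = 72*((497 + 2)*(-1)) = 72*(499*(-1)) = 72*(-499) = -35928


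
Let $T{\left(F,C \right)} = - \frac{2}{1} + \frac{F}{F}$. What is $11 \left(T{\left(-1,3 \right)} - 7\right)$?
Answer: $-88$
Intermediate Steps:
$T{\left(F,C \right)} = -1$ ($T{\left(F,C \right)} = \left(-2\right) 1 + 1 = -2 + 1 = -1$)
$11 \left(T{\left(-1,3 \right)} - 7\right) = 11 \left(-1 - 7\right) = 11 \left(-8\right) = -88$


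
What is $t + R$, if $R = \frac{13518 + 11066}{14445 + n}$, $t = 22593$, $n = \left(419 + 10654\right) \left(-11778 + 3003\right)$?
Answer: $\frac{1097467727753}{48575565} \approx 22593.0$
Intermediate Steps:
$n = -97165575$ ($n = 11073 \left(-8775\right) = -97165575$)
$R = - \frac{12292}{48575565}$ ($R = \frac{13518 + 11066}{14445 - 97165575} = \frac{24584}{-97151130} = 24584 \left(- \frac{1}{97151130}\right) = - \frac{12292}{48575565} \approx -0.00025305$)
$t + R = 22593 - \frac{12292}{48575565} = \frac{1097467727753}{48575565}$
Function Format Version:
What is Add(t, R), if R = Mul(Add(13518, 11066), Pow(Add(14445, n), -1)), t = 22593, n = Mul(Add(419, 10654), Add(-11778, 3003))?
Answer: Rational(1097467727753, 48575565) ≈ 22593.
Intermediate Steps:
n = -97165575 (n = Mul(11073, -8775) = -97165575)
R = Rational(-12292, 48575565) (R = Mul(Add(13518, 11066), Pow(Add(14445, -97165575), -1)) = Mul(24584, Pow(-97151130, -1)) = Mul(24584, Rational(-1, 97151130)) = Rational(-12292, 48575565) ≈ -0.00025305)
Add(t, R) = Add(22593, Rational(-12292, 48575565)) = Rational(1097467727753, 48575565)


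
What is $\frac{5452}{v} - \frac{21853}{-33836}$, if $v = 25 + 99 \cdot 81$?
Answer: $\frac{90064851}{68044196} \approx 1.3236$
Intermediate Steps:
$v = 8044$ ($v = 25 + 8019 = 8044$)
$\frac{5452}{v} - \frac{21853}{-33836} = \frac{5452}{8044} - \frac{21853}{-33836} = 5452 \cdot \frac{1}{8044} - - \frac{21853}{33836} = \frac{1363}{2011} + \frac{21853}{33836} = \frac{90064851}{68044196}$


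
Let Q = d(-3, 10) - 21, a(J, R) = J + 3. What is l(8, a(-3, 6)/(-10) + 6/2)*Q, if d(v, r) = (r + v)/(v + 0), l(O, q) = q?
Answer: -70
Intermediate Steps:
a(J, R) = 3 + J
d(v, r) = (r + v)/v
Q = -70/3 (Q = (10 - 3)/(-3) - 21 = -1/3*7 - 21 = -7/3 - 21 = -70/3 ≈ -23.333)
l(8, a(-3, 6)/(-10) + 6/2)*Q = ((3 - 3)/(-10) + 6/2)*(-70/3) = (0*(-1/10) + 6*(1/2))*(-70/3) = (0 + 3)*(-70/3) = 3*(-70/3) = -70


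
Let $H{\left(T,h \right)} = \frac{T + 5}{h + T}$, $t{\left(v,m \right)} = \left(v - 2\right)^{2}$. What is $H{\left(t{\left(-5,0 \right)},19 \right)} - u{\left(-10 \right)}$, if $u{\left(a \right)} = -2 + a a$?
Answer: $- \frac{3305}{34} \approx -97.206$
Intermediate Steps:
$t{\left(v,m \right)} = \left(-2 + v\right)^{2}$
$H{\left(T,h \right)} = \frac{5 + T}{T + h}$
$u{\left(a \right)} = -2 + a^{2}$
$H{\left(t{\left(-5,0 \right)},19 \right)} - u{\left(-10 \right)} = \frac{5 + \left(-2 - 5\right)^{2}}{\left(-2 - 5\right)^{2} + 19} - \left(-2 + \left(-10\right)^{2}\right) = \frac{5 + \left(-7\right)^{2}}{\left(-7\right)^{2} + 19} - \left(-2 + 100\right) = \frac{5 + 49}{49 + 19} - 98 = \frac{1}{68} \cdot 54 - 98 = \frac{27}{34} - 98 = - \frac{3305}{34}$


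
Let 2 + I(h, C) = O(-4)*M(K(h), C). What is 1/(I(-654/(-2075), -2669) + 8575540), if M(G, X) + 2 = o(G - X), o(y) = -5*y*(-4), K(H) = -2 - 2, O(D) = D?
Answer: 1/8362346 ≈ 1.1958e-7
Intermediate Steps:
K(H) = -4
o(y) = 20*y
M(G, X) = -2 - 20*X + 20*G (M(G, X) = -2 + 20*(G - X) = -2 + (-20*X + 20*G) = -2 - 20*X + 20*G)
I(h, C) = 326 + 80*C (I(h, C) = -2 - 4*(-2 - 20*C + 20*(-4)) = -2 - 4*(-2 - 20*C - 80) = -2 - 4*(-82 - 20*C) = -2 + (328 + 80*C) = 326 + 80*C)
1/(I(-654/(-2075), -2669) + 8575540) = 1/((326 + 80*(-2669)) + 8575540) = 1/((326 - 213520) + 8575540) = 1/(-213194 + 8575540) = 1/8362346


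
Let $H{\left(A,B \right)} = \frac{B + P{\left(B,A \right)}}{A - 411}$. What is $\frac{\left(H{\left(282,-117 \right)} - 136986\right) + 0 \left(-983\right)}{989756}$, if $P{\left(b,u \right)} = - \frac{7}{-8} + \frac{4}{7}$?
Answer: $- \frac{329860131}{2383332448} \approx -0.1384$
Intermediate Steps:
$P{\left(b,u \right)} = \frac{81}{56}$ ($P{\left(b,u \right)} = \left(-7\right) \left(- \frac{1}{8}\right) + 4 \cdot \frac{1}{7} = \frac{7}{8} + \frac{4}{7} = \frac{81}{56}$)
$H{\left(A,B \right)} = \frac{\frac{81}{56} + B}{-411 + A}$ ($H{\left(A,B \right)} = \frac{B + \frac{81}{56}}{A - 411} = \frac{\frac{81}{56} + B}{-411 + A}$)
$\frac{\left(H{\left(282,-117 \right)} - 136986\right) + 0 \left(-983\right)}{989756} = \frac{\left(\frac{\frac{81}{56} - 117}{-411 + 282} - 136986\right) + 0 \left(-983\right)}{989756} = \left(\left(\frac{1}{-129} \left(- \frac{6471}{56}\right) - 136986\right) + 0\right) \frac{1}{989756} = \left(\left(\left(- \frac{1}{129}\right) \left(- \frac{6471}{56}\right) - 136986\right) + 0\right) \frac{1}{989756} = \left(\left(\frac{2157}{2408} - 136986\right) + 0\right) \frac{1}{989756} = \left(- \frac{329860131}{2408} + 0\right) \frac{1}{989756} = \left(- \frac{329860131}{2408}\right) \frac{1}{989756} = - \frac{329860131}{2383332448}$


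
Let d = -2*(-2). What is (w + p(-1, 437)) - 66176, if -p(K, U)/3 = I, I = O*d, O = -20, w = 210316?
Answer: 144380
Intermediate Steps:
d = 4
I = -80 (I = -20*4 = -80)
p(K, U) = 240 (p(K, U) = -3*(-80) = 240)
(w + p(-1, 437)) - 66176 = (210316 + 240) - 66176 = 210556 - 66176 = 144380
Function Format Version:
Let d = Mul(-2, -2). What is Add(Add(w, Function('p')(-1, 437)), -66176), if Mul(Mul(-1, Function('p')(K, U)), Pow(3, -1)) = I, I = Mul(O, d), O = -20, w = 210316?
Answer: 144380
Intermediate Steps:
d = 4
I = -80 (I = Mul(-20, 4) = -80)
Function('p')(K, U) = 240 (Function('p')(K, U) = Mul(-3, -80) = 240)
Add(Add(w, Function('p')(-1, 437)), -66176) = Add(Add(210316, 240), -66176) = Add(210556, -66176) = 144380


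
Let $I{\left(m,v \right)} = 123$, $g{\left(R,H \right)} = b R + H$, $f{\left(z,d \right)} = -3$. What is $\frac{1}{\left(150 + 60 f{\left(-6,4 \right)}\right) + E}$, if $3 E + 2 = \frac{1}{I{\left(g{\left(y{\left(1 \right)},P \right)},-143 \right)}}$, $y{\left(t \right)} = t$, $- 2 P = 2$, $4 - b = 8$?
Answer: $- \frac{369}{11315} \approx -0.032612$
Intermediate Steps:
$b = -4$ ($b = 4 - 8 = -4$)
$P = -1$ ($P = \left(- \frac{1}{2}\right) 2 = -1$)
$g{\left(R,H \right)} = H - 4 R$ ($g{\left(R,H \right)} = - 4 R + H = H - 4 R$)
$E = - \frac{245}{369}$ ($E = - \frac{2}{3} + \frac{1}{3 \cdot 123} = - \frac{2}{3} + \frac{1}{3} \cdot \frac{1}{123} = - \frac{2}{3} + \frac{1}{369} = - \frac{245}{369} \approx -0.66396$)
$\frac{1}{\left(150 + 60 f{\left(-6,4 \right)}\right) + E} = \frac{1}{\left(150 + 60 \left(-3\right)\right) - \frac{245}{369}} = \frac{1}{\left(150 - 180\right) - \frac{245}{369}} = \frac{1}{-30 - \frac{245}{369}} = \frac{1}{- \frac{11315}{369}} = - \frac{369}{11315}$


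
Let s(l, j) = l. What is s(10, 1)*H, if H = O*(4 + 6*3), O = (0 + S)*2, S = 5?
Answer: 2200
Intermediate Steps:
O = 10 (O = (0 + 5)*2 = 5*2 = 10)
H = 220 (H = 10*(4 + 6*3) = 10*(4 + 18) = 10*22 = 220)
s(10, 1)*H = 10*220 = 2200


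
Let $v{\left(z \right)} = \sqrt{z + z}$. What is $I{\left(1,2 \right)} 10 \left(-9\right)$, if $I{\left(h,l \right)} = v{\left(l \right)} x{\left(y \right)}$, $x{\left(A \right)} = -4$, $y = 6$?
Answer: $720$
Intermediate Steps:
$v{\left(z \right)} = \sqrt{2} \sqrt{z}$ ($v{\left(z \right)} = \sqrt{2 z} = \sqrt{2} \sqrt{z}$)
$I{\left(h,l \right)} = - 4 \sqrt{2} \sqrt{l}$ ($I{\left(h,l \right)} = \sqrt{2} \sqrt{l} \left(-4\right) = - 4 \sqrt{2} \sqrt{l}$)
$I{\left(1,2 \right)} 10 \left(-9\right) = - 4 \sqrt{2} \sqrt{2} \cdot 10 \left(-9\right) = \left(-8\right) 10 \left(-9\right) = \left(-80\right) \left(-9\right) = 720$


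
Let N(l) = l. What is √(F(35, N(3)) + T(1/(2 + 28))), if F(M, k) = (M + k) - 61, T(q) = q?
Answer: I*√20670/30 ≈ 4.7924*I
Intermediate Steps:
F(M, k) = -61 + M + k
√(F(35, N(3)) + T(1/(2 + 28))) = √((-61 + 35 + 3) + 1/(2 + 28)) = √(-23 + 1/30) = √(-689/30) = I*√20670/30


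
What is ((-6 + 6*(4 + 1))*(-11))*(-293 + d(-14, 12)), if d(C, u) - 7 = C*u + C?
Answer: 123552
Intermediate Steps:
d(C, u) = 7 + C + C*u (d(C, u) = 7 + (C*u + C) = 7 + (C + C*u) = 7 + C + C*u)
((-6 + 6*(4 + 1))*(-11))*(-293 + d(-14, 12)) = ((-6 + 6*(4 + 1))*(-11))*(-293 + (7 - 14 - 14*12)) = ((-6 + 6*5)*(-11))*(-293 + (7 - 14 - 168)) = ((-6 + 30)*(-11))*(-293 - 175) = (24*(-11))*(-468) = -264*(-468) = 123552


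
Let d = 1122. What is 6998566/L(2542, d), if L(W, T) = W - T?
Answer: 3499283/710 ≈ 4928.6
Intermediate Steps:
6998566/L(2542, d) = 6998566/(2542 - 1*1122) = 6998566/(2542 - 1122) = 6998566/1420 = 6998566*(1/1420) = 3499283/710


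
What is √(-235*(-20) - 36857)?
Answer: 9*I*√397 ≈ 179.32*I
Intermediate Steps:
√(-235*(-20) - 36857) = √(4700 - 36857) = √(-32157) = 9*I*√397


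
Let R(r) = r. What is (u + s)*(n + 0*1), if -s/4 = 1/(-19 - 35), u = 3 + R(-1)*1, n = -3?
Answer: -56/9 ≈ -6.2222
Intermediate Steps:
u = 2 (u = 3 - 1*1 = 3 - 1 = 2)
s = 2/27 (s = -4/(-19 - 35) = -4/(-54) = -4*(-1/54) = 2/27 ≈ 0.074074)
(u + s)*(n + 0*1) = (2 + 2/27)*(-3 + 0*1) = 56*(-3 + 0)/27 = (56/27)*(-3) = -56/9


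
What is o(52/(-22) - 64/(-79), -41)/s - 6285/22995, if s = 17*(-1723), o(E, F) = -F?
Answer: -12335782/44903103 ≈ -0.27472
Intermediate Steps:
s = -29291
o(52/(-22) - 64/(-79), -41)/s - 6285/22995 = -1*(-41)/(-29291) - 6285/22995 = 41*(-1/29291) - 6285*1/22995 = -41/29291 - 419/1533 = -12335782/44903103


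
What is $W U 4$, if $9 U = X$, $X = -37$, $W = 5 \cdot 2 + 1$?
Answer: $- \frac{1628}{9} \approx -180.89$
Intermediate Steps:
$W = 11$ ($W = 10 + 1 = 11$)
$U = - \frac{37}{9}$ ($U = \frac{1}{9} \left(-37\right) = - \frac{37}{9} \approx -4.1111$)
$W U 4 = 11 \left(- \frac{37}{9}\right) 4 = \left(- \frac{407}{9}\right) 4 = - \frac{1628}{9}$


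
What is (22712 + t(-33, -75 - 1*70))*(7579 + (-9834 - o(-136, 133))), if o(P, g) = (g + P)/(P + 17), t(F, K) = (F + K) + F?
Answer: -6038098348/119 ≈ -5.0740e+7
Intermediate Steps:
t(F, K) = K + 2*F
o(P, g) = (P + g)/(17 + P)
(22712 + t(-33, -75 - 1*70))*(7579 + (-9834 - o(-136, 133))) = (22712 + ((-75 - 1*70) + 2*(-33)))*(7579 + (-9834 - (-136 + 133)/(17 - 136))) = (22712 + ((-75 - 70) - 66))*(7579 + (-9834 - (-3)/(-119))) = (22712 + (-145 - 66))*(7579 + (-9834 - (-1)*(-3)/119)) = (22712 - 211)*(7579 + (-9834 - 1*3/119)) = 22501*(7579 + (-9834 - 3/119)) = 22501*(7579 - 1170249/119) = 22501*(-268348/119) = -6038098348/119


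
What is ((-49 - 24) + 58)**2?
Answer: 225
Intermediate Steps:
((-49 - 24) + 58)**2 = (-73 + 58)**2 = (-15)**2 = 225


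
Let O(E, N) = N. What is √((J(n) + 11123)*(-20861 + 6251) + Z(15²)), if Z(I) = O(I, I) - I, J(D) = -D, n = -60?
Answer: I*√163383630 ≈ 12782.0*I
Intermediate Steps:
Z(I) = 0 (Z(I) = I - I = 0)
√((J(n) + 11123)*(-20861 + 6251) + Z(15²)) = √((-1*(-60) + 11123)*(-20861 + 6251) + 0) = √((60 + 11123)*(-14610) + 0) = √(11183*(-14610) + 0) = √(-163383630 + 0) = √(-163383630) = I*√163383630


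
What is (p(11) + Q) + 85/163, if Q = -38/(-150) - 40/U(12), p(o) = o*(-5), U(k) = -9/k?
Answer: -10903/12225 ≈ -0.89186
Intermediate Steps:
p(o) = -5*o
Q = 4019/75 (Q = -38/(-150) - 40/((-9/12)) = -38*(-1/150) - 40/((-9*1/12)) = 19/75 - 40/(-3/4) = 19/75 - 40*(-4/3) = 19/75 + 160/3 = 4019/75 ≈ 53.587)
(p(11) + Q) + 85/163 = (-5*11 + 4019/75) + 85/163 = (-55 + 4019/75) + 85*(1/163) = -106/75 + 85/163 = -10903/12225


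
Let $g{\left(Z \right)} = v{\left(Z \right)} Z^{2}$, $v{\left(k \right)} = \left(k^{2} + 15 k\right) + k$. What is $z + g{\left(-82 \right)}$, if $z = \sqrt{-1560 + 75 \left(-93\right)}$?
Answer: $36390288 + i \sqrt{8535} \approx 3.639 \cdot 10^{7} + 92.385 i$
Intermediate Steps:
$v{\left(k \right)} = k^{2} + 16 k$
$g{\left(Z \right)} = Z^{3} \left(16 + Z\right)$ ($g{\left(Z \right)} = Z \left(16 + Z\right) Z^{2} = Z^{3} \left(16 + Z\right)$)
$z = i \sqrt{8535}$ ($z = \sqrt{-1560 - 6975} = \sqrt{-8535} = i \sqrt{8535} \approx 92.385 i$)
$z + g{\left(-82 \right)} = i \sqrt{8535} + \left(-82\right)^{3} \left(16 - 82\right) = i \sqrt{8535} - -36390288 = i \sqrt{8535} + 36390288 = 36390288 + i \sqrt{8535}$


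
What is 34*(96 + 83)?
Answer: 6086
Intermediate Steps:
34*(96 + 83) = 34*179 = 6086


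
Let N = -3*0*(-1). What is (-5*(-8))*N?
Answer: 0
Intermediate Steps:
N = 0 (N = 0*(-1) = 0)
(-5*(-8))*N = -5*(-8)*0 = 40*0 = 0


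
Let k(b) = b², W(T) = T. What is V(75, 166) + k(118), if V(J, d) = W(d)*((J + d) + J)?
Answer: 66380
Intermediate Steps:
V(J, d) = d*(d + 2*J) (V(J, d) = d*((J + d) + J) = d*(d + 2*J))
V(75, 166) + k(118) = 166*(166 + 2*75) + 118² = 166*(166 + 150) + 13924 = 166*316 + 13924 = 52456 + 13924 = 66380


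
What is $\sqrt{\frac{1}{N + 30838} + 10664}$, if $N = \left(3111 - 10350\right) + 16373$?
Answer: $\frac{\sqrt{4259630260137}}{19986} \approx 103.27$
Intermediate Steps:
$N = 9134$ ($N = -7239 + 16373 = 9134$)
$\sqrt{\frac{1}{N + 30838} + 10664} = \sqrt{\frac{1}{9134 + 30838} + 10664} = \sqrt{\frac{1}{39972} + 10664} = \sqrt{\frac{426261409}{39972}} = \frac{\sqrt{4259630260137}}{19986}$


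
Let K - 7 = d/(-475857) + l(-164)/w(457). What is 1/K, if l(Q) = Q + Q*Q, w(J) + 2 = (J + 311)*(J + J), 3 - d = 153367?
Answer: 167013910575/1229284608587 ≈ 0.13586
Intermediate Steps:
d = -153364 (d = 3 - 1*153367 = 3 - 153367 = -153364)
w(J) = -2 + 2*J*(311 + J) (w(J) = -2 + (J + 311)*(J + J) = -2 + (311 + J)*(2*J) = -2 + 2*J*(311 + J))
l(Q) = Q + Q²
K = 1229284608587/167013910575 (K = 7 + (-153364/(-475857) + (-164*(1 - 164))/(-2 + 2*457² + 622*457)) = 7 + (-153364*(-1/475857) + (-164*(-163))/(-2 + 2*208849 + 284254)) = 7 + (153364/475857 + 26732/(-2 + 417698 + 284254)) = 7 + (153364/475857 + 26732/701950) = 7 + (153364/475857 + 26732*(1/701950)) = 7 + (153364/475857 + 13366/350975) = 7 + 60187234562/167013910575 = 1229284608587/167013910575 ≈ 7.3604)
1/K = 1/(1229284608587/167013910575) = 167013910575/1229284608587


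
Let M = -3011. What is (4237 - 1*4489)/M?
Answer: 252/3011 ≈ 0.083693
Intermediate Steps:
(4237 - 1*4489)/M = (4237 - 1*4489)/(-3011) = (4237 - 4489)*(-1/3011) = -252*(-1/3011) = 252/3011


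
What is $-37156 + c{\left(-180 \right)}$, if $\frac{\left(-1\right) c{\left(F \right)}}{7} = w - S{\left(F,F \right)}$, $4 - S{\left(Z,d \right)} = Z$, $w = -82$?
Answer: $-35294$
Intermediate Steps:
$S{\left(Z,d \right)} = 4 - Z$
$c{\left(F \right)} = 602 - 7 F$ ($c{\left(F \right)} = - 7 \left(-82 - \left(4 - F\right)\right) = - 7 \left(-82 + \left(-4 + F\right)\right) = - 7 \left(-86 + F\right) = 602 - 7 F$)
$-37156 + c{\left(-180 \right)} = -37156 + \left(602 - -1260\right) = -37156 + \left(602 + 1260\right) = -37156 + 1862 = -35294$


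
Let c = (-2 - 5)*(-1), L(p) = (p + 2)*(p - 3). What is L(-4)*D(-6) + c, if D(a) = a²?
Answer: 511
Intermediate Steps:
L(p) = (-3 + p)*(2 + p) (L(p) = (2 + p)*(-3 + p) = (-3 + p)*(2 + p))
c = 7 (c = -7*(-1) = 7)
L(-4)*D(-6) + c = (-6 + (-4)² - 1*(-4))*(-6)² + 7 = (-6 + 16 + 4)*36 + 7 = 14*36 + 7 = 504 + 7 = 511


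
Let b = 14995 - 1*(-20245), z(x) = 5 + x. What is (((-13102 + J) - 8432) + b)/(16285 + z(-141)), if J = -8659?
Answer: 721/2307 ≈ 0.31253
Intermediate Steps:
b = 35240 (b = 14995 + 20245 = 35240)
(((-13102 + J) - 8432) + b)/(16285 + z(-141)) = (((-13102 - 8659) - 8432) + 35240)/(16285 + (5 - 141)) = ((-21761 - 8432) + 35240)/(16285 - 136) = (-30193 + 35240)/16149 = 5047*(1/16149) = 721/2307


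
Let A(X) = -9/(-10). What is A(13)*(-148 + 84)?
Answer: -288/5 ≈ -57.600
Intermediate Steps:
A(X) = 9/10 (A(X) = -9*(-1/10) = 9/10)
A(13)*(-148 + 84) = 9*(-148 + 84)/10 = (9/10)*(-64) = -288/5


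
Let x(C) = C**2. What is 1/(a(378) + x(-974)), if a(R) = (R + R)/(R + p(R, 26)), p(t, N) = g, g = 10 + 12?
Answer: 100/94867789 ≈ 1.0541e-6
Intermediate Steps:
g = 22
p(t, N) = 22
a(R) = 2*R/(22 + R) (a(R) = (R + R)/(R + 22) = (2*R)/(22 + R) = 2*R/(22 + R))
1/(a(378) + x(-974)) = 1/(2*378/(22 + 378) + (-974)**2) = 1/(2*378/400 + 948676) = 1/(2*378*(1/400) + 948676) = 1/(189/100 + 948676) = 1/(94867789/100) = 100/94867789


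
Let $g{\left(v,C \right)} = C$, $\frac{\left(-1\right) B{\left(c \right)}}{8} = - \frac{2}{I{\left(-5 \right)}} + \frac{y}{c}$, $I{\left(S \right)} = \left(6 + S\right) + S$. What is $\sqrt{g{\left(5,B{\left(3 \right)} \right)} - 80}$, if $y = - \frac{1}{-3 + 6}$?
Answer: $\frac{2 i \sqrt{187}}{3} \approx 9.1165 i$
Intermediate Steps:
$I{\left(S \right)} = 6 + 2 S$
$y = - \frac{1}{3} \approx -0.33333$
$B{\left(c \right)} = -4 + \frac{8}{3 c}$ ($B{\left(c \right)} = - 8 \left(- \frac{2}{6 + 2 \left(-5\right)} - \frac{1}{3 c}\right) = - 8 \left(- \frac{2}{6 - 10} - \frac{1}{3 c}\right) = - 8 \left(- \frac{2}{-4} - \frac{1}{3 c}\right) = - 8 \left(\left(-2\right) \left(- \frac{1}{4}\right) - \frac{1}{3 c}\right) = - 8 \left(\frac{1}{2} - \frac{1}{3 c}\right) = -4 + \frac{8}{3 c}$)
$\sqrt{g{\left(5,B{\left(3 \right)} \right)} - 80} = \sqrt{\left(-4 + \frac{8}{3 \cdot 3}\right) - 80} = \sqrt{\left(-4 + \frac{8}{3} \cdot \frac{1}{3}\right) - 80} = \sqrt{\left(-4 + \frac{8}{9}\right) - 80} = \sqrt{- \frac{28}{9} - 80} = \sqrt{- \frac{748}{9}} = \frac{2 i \sqrt{187}}{3}$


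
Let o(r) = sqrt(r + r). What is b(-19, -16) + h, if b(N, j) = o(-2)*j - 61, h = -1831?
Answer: -1892 - 32*I ≈ -1892.0 - 32.0*I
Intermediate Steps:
o(r) = sqrt(2)*sqrt(r) (o(r) = sqrt(2*r) = sqrt(2)*sqrt(r))
b(N, j) = -61 + 2*I*j (b(N, j) = (sqrt(2)*sqrt(-2))*j - 61 = (sqrt(2)*(I*sqrt(2)))*j - 61 = (2*I)*j - 61 = 2*I*j - 61 = -61 + 2*I*j)
b(-19, -16) + h = (-61 + 2*I*(-16)) - 1831 = (-61 - 32*I) - 1831 = -1892 - 32*I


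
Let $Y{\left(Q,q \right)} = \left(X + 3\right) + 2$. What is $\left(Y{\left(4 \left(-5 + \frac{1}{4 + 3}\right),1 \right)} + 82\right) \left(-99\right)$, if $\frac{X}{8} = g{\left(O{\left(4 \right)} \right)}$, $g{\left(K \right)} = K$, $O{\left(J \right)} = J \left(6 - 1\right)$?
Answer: $-24453$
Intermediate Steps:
$O{\left(J \right)} = 5 J$ ($O{\left(J \right)} = J 5 = 5 J$)
$X = 160$ ($X = 8 \cdot 5 \cdot 4 = 8 \cdot 20 = 160$)
$Y{\left(Q,q \right)} = 165$ ($Y{\left(Q,q \right)} = \left(160 + 3\right) + 2 = 163 + 2 = 165$)
$\left(Y{\left(4 \left(-5 + \frac{1}{4 + 3}\right),1 \right)} + 82\right) \left(-99\right) = \left(165 + 82\right) \left(-99\right) = 247 \left(-99\right) = -24453$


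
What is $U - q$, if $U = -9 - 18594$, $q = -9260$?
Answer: $-9343$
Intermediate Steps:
$U = -18603$ ($U = -9 - 18594 = -18603$)
$U - q = -18603 - -9260 = -18603 + 9260 = -9343$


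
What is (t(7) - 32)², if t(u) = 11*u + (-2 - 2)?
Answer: 1681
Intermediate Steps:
t(u) = -4 + 11*u (t(u) = 11*u - 4 = -4 + 11*u)
(t(7) - 32)² = ((-4 + 11*7) - 32)² = ((-4 + 77) - 32)² = (73 - 32)² = 41² = 1681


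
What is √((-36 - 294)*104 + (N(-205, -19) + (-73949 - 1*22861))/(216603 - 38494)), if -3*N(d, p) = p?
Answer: I*√33905531293293/31431 ≈ 185.26*I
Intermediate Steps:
N(d, p) = -p/3
√((-36 - 294)*104 + (N(-205, -19) + (-73949 - 1*22861))/(216603 - 38494)) = √((-36 - 294)*104 + (-⅓*(-19) + (-73949 - 1*22861))/(216603 - 38494)) = √(-330*104 + (19/3 + (-73949 - 22861))/178109) = √(-34320 + (19/3 - 96810)*(1/178109)) = √(-34320 - 290411/3*1/178109) = √(-34320 - 17083/31431) = √(-1078729003/31431) = I*√33905531293293/31431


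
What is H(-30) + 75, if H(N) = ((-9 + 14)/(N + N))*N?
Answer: 155/2 ≈ 77.500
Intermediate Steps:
H(N) = 5/2 (H(N) = (5/((2*N)))*N = (5*(1/(2*N)))*N = (5/(2*N))*N = 5/2)
H(-30) + 75 = 5/2 + 75 = 155/2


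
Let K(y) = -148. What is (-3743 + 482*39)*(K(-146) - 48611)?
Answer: -734066745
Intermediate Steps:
(-3743 + 482*39)*(K(-146) - 48611) = (-3743 + 482*39)*(-148 - 48611) = (-3743 + 18798)*(-48759) = 15055*(-48759) = -734066745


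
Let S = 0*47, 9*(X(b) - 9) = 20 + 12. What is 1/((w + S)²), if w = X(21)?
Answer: 81/12769 ≈ 0.0063435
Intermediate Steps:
X(b) = 113/9 (X(b) = 9 + (20 + 12)/9 = 9 + (⅑)*32 = 9 + 32/9 = 113/9)
w = 113/9 ≈ 12.556
S = 0
1/((w + S)²) = 1/((113/9 + 0)²) = 1/((113/9)²) = 1/(12769/81) = 81/12769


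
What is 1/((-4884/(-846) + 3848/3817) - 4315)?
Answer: -538197/2318670449 ≈ -0.00023211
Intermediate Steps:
1/((-4884/(-846) + 3848/3817) - 4315) = 1/((-4884*(-1/846) + 3848*(1/3817)) - 4315) = 1/((814/141 + 3848/3817) - 4315) = 1/(3649606/538197 - 4315) = 1/(-2318670449/538197) = -538197/2318670449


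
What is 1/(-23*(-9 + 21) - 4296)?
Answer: -1/4572 ≈ -0.00021872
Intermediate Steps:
1/(-23*(-9 + 21) - 4296) = 1/(-23*12 - 4296) = 1/(-276 - 4296) = 1/(-4572) = -1/4572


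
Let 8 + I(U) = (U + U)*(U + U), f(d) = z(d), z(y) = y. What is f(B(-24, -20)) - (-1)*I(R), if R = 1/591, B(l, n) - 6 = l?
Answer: -9081302/349281 ≈ -26.000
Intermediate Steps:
B(l, n) = 6 + l
f(d) = d
R = 1/591 ≈ 0.0016920
I(U) = -8 + 4*U² (I(U) = -8 + (U + U)*(U + U) = -8 + (2*U)*(2*U) = -8 + 4*U²)
f(B(-24, -20)) - (-1)*I(R) = (6 - 24) - (-1)*(-8 + 4*(1/591)²) = -18 - (-1)*(-8 + 4*(1/349281)) = -18 - (-1)*(-8 + 4/349281) = -18 - (-1)*(-2794244)/349281 = -18 - 1*2794244/349281 = -18 - 2794244/349281 = -9081302/349281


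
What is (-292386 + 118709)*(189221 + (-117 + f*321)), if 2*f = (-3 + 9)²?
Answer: -33846521114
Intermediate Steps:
f = 18 (f = (-3 + 9)²/2 = (½)*6² = (½)*36 = 18)
(-292386 + 118709)*(189221 + (-117 + f*321)) = (-292386 + 118709)*(189221 + (-117 + 18*321)) = -173677*(189221 + (-117 + 5778)) = -173677*(189221 + 5661) = -173677*194882 = -33846521114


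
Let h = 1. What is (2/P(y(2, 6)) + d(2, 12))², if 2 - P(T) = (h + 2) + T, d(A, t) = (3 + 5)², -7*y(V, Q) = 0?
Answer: 3844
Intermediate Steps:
y(V, Q) = 0 (y(V, Q) = -⅐*0 = 0)
d(A, t) = 64 (d(A, t) = 8² = 64)
P(T) = -1 - T (P(T) = 2 - ((1 + 2) + T) = 2 - (3 + T) = 2 + (-3 - T) = -1 - T)
(2/P(y(2, 6)) + d(2, 12))² = (2/(-1 - 1*0) + 64)² = (2/(-1 + 0) + 64)² = (2/(-1) + 64)² = (2*(-1) + 64)² = (-2 + 64)² = 62² = 3844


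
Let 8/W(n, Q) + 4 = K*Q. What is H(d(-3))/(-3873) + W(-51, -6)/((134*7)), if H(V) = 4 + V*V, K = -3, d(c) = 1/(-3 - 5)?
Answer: -347987/813763776 ≈ -0.00042763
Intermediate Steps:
d(c) = -⅛ (d(c) = 1/(-8) = -⅛)
H(V) = 4 + V²
W(n, Q) = 8/(-4 - 3*Q)
H(d(-3))/(-3873) + W(-51, -6)/((134*7)) = (4 + (-⅛)²)/(-3873) + (-8/(4 + 3*(-6)))/((134*7)) = (4 + 1/64)*(-1/3873) - 8/(4 - 18)/938 = (257/64)*(-1/3873) - 8/(-14)*(1/938) = -257/247872 - 8*(-1/14)*(1/938) = -257/247872 + (4/7)*(1/938) = -257/247872 + 2/3283 = -347987/813763776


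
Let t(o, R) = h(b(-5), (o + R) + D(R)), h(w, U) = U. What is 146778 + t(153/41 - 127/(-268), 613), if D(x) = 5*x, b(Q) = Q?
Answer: 1653256739/10988 ≈ 1.5046e+5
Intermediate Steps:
t(o, R) = o + 6*R (t(o, R) = (o + R) + 5*R = (R + o) + 5*R = o + 6*R)
146778 + t(153/41 - 127/(-268), 613) = 146778 + ((153/41 - 127/(-268)) + 6*613) = 146778 + ((153*(1/41) - 127*(-1/268)) + 3678) = 146778 + ((153/41 + 127/268) + 3678) = 146778 + (46211/10988 + 3678) = 146778 + 40460075/10988 = 1653256739/10988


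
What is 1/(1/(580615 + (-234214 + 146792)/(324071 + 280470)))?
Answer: 351005485293/604541 ≈ 5.8062e+5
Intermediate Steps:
1/(1/(580615 + (-234214 + 146792)/(324071 + 280470))) = 1/(1/(580615 - 87422/604541)) = 1/(1/(351005485293/604541)) = 1/(604541/351005485293) = 351005485293/604541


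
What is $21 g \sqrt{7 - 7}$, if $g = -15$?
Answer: $0$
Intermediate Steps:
$21 g \sqrt{7 - 7} = 21 \left(-15\right) \sqrt{7 - 7} = - 315 \sqrt{0} = \left(-315\right) 0 = 0$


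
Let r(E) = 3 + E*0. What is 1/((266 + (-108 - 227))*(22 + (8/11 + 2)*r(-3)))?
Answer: -11/22908 ≈ -0.00048018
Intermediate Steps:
r(E) = 3 (r(E) = 3 + 0 = 3)
1/((266 + (-108 - 227))*(22 + (8/11 + 2)*r(-3))) = 1/((266 + (-108 - 227))*(22 + (8/11 + 2)*3)) = 1/((266 - 335)*(22 + (8*(1/11) + 2)*3)) = 1/(-69*(22 + (8/11 + 2)*3)) = 1/(-69*(22 + (30/11)*3)) = 1/(-69*(22 + 90/11)) = 1/(-69*332/11) = 1/(-22908/11) = -11/22908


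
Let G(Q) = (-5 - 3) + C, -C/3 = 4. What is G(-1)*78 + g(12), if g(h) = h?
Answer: -1548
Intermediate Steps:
C = -12 (C = -3*4 = -12)
G(Q) = -20 (G(Q) = (-5 - 3) - 12 = -8 - 12 = -20)
G(-1)*78 + g(12) = -20*78 + 12 = -1560 + 12 = -1548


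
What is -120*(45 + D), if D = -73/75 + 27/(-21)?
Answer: -179512/35 ≈ -5128.9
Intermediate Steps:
D = -1186/525 (D = -73*1/75 + 27*(-1/21) = -73/75 - 9/7 = -1186/525 ≈ -2.2590)
-120*(45 + D) = -120*(45 - 1186/525) = -120*22439/525 = -179512/35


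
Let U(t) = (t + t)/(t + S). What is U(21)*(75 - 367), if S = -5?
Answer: -1533/2 ≈ -766.50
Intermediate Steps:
U(t) = 2*t/(-5 + t) (U(t) = (t + t)/(t - 5) = (2*t)/(-5 + t) = 2*t/(-5 + t))
U(21)*(75 - 367) = (2*21/(-5 + 21))*(75 - 367) = (2*21/16)*(-292) = (2*21*(1/16))*(-292) = (21/8)*(-292) = -1533/2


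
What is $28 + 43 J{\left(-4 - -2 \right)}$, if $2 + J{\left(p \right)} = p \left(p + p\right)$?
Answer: $286$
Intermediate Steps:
$J{\left(p \right)} = -2 + 2 p^{2}$ ($J{\left(p \right)} = -2 + p \left(p + p\right) = -2 + p 2 p = -2 + 2 p^{2}$)
$28 + 43 J{\left(-4 - -2 \right)} = 28 + 43 \left(-2 + 2 \left(-4 - -2\right)^{2}\right) = 28 + 43 \left(-2 + 2 \left(-4 + 2\right)^{2}\right) = 28 + 43 \left(-2 + 2 \left(-2\right)^{2}\right) = 28 + 43 \left(-2 + 2 \cdot 4\right) = 28 + 43 \left(-2 + 8\right) = 28 + 43 \cdot 6 = 28 + 258 = 286$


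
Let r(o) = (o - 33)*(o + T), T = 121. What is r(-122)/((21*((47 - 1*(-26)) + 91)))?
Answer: 155/3444 ≈ 0.045006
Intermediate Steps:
r(o) = (-33 + o)*(121 + o) (r(o) = (o - 33)*(o + 121) = (-33 + o)*(121 + o))
r(-122)/((21*((47 - 1*(-26)) + 91))) = (-3993 + (-122)² + 88*(-122))/((21*((47 - 1*(-26)) + 91))) = (-3993 + 14884 - 10736)/((21*((47 + 26) + 91))) = 155/((21*(73 + 91))) = 155/((21*164)) = 155/3444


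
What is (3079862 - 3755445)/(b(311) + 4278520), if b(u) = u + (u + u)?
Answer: -675583/4279453 ≈ -0.15787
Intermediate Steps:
b(u) = 3*u (b(u) = u + 2*u = 3*u)
(3079862 - 3755445)/(b(311) + 4278520) = (3079862 - 3755445)/(3*311 + 4278520) = -675583/(933 + 4278520) = -675583/4279453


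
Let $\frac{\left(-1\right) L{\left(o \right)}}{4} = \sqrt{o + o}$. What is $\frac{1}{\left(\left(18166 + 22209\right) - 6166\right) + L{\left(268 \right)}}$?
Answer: $\frac{34209}{1170247105} + \frac{8 \sqrt{134}}{1170247105} \approx 2.9311 \cdot 10^{-5}$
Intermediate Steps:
$L{\left(o \right)} = - 4 \sqrt{2} \sqrt{o}$ ($L{\left(o \right)} = - 4 \sqrt{o + o} = - 4 \sqrt{2 o} = - 4 \sqrt{2} \sqrt{o}$)
$\frac{1}{\left(\left(18166 + 22209\right) - 6166\right) + L{\left(268 \right)}} = \frac{1}{\left(\left(18166 + 22209\right) - 6166\right) - 4 \sqrt{2} \sqrt{268}} = \frac{1}{\left(40375 - 6166\right) - 4 \sqrt{2} \cdot 2 \sqrt{67}} = \frac{1}{34209 - 8 \sqrt{134}}$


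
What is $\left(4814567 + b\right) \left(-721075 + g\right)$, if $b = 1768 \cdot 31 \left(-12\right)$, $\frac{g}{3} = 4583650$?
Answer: $54163509521125$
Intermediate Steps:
$g = 13750950$ ($g = 3 \cdot 4583650 = 13750950$)
$b = -657696$ ($b = 1768 \left(-372\right) = -657696$)
$\left(4814567 + b\right) \left(-721075 + g\right) = \left(4814567 - 657696\right) \left(-721075 + 13750950\right) = 4156871 \cdot 13029875 = 54163509521125$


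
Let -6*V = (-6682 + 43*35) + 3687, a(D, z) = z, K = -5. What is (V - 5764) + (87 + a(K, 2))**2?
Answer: 7216/3 ≈ 2405.3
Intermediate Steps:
V = 745/3 (V = -((-6682 + 43*35) + 3687)/6 = -((-6682 + 1505) + 3687)/6 = -(-5177 + 3687)/6 = -1/6*(-1490) = 745/3 ≈ 248.33)
(V - 5764) + (87 + a(K, 2))**2 = (745/3 - 5764) + (87 + 2)**2 = -16547/3 + 89**2 = -16547/3 + 7921 = 7216/3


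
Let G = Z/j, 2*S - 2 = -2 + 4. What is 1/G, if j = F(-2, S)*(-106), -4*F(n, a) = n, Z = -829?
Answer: 53/829 ≈ 0.063932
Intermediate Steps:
S = 2 (S = 1 + (-2 + 4)/2 = 1 + (1/2)*2 = 1 + 1 = 2)
F(n, a) = -n/4
j = -53 (j = -1/4*(-2)*(-106) = (1/2)*(-106) = -53)
G = 829/53 (G = -829/(-53) = -829*(-1/53) = 829/53 ≈ 15.642)
1/G = 1/(829/53) = 53/829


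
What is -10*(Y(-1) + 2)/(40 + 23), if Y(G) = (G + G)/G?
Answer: -40/63 ≈ -0.63492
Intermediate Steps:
Y(G) = 2 (Y(G) = (2*G)/G = 2)
-10*(Y(-1) + 2)/(40 + 23) = -10*(2 + 2)/(40 + 23) = -40/63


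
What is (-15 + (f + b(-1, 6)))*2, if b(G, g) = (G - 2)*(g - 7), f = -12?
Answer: -48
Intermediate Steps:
b(G, g) = (-7 + g)*(-2 + G) (b(G, g) = (-2 + G)*(-7 + g) = (-7 + g)*(-2 + G))
(-15 + (f + b(-1, 6)))*2 = (-15 + (-12 + (14 - 7*(-1) - 2*6 - 1*6)))*2 = (-15 + (-12 + (14 + 7 - 12 - 6)))*2 = (-15 + (-12 + 3))*2 = (-15 - 9)*2 = -24*2 = -48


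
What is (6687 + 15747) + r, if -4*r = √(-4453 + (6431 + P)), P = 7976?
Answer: 22434 - 3*√1106/4 ≈ 22409.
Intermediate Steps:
r = -3*√1106/4 (r = -√(-4453 + (6431 + 7976))/4 = -√(-4453 + 14407)/4 = -3*√1106/4 ≈ -24.942)
(6687 + 15747) + r = (6687 + 15747) - 3*√1106/4 = 22434 - 3*√1106/4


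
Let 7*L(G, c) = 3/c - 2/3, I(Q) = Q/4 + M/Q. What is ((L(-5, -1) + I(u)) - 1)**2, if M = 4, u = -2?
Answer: 28561/1764 ≈ 16.191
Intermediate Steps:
I(Q) = 4/Q + Q/4 (I(Q) = Q/4 + 4/Q = 4/Q + Q/4)
L(G, c) = -2/21 + 3/(7*c) (L(G, c) = (3/c - 2/3)/7 = (-2/3 + 3/c)/7 = -2/21 + 3/(7*c))
((L(-5, -1) + I(u)) - 1)**2 = (((1/21)*(9 - 2*(-1))/(-1) + (4/(-2) + (1/4)*(-2))) - 1)**2 = (((1/21)*(-1)*(9 + 2) + (4*(-1/2) - 1/2)) - 1)**2 = (((1/21)*(-1)*11 + (-2 - 1/2)) - 1)**2 = ((-11/21 - 5/2) - 1)**2 = (-127/42 - 1)**2 = (-169/42)**2 = 28561/1764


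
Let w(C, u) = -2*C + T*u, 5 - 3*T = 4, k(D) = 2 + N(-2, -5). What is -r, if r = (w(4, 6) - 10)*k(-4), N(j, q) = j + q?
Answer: -80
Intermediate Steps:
k(D) = -5 (k(D) = 2 + (-2 - 5) = 2 - 7 = -5)
T = ⅓ (T = 5/3 - ⅓*4 = 5/3 - 4/3 = ⅓ ≈ 0.33333)
w(C, u) = -2*C + u/3
r = 80 (r = ((-2*4 + (⅓)*6) - 10)*(-5) = ((-8 + 2) - 10)*(-5) = (-6 - 10)*(-5) = -16*(-5) = 80)
-r = -1*80 = -80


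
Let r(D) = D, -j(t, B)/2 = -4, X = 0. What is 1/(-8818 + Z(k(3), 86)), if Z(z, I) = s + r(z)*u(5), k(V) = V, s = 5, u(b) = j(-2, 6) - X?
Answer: -1/8789 ≈ -0.00011378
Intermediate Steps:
j(t, B) = 8 (j(t, B) = -2*(-4) = 8)
u(b) = 8 (u(b) = 8 - 1*0 = 8 + 0 = 8)
Z(z, I) = 5 + 8*z (Z(z, I) = 5 + z*8 = 5 + 8*z)
1/(-8818 + Z(k(3), 86)) = 1/(-8818 + (5 + 8*3)) = 1/(-8818 + (5 + 24)) = 1/(-8818 + 29) = 1/(-8789) = -1/8789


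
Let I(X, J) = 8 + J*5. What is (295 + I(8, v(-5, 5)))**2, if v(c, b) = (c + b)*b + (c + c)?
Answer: 64009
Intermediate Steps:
v(c, b) = 2*c + b*(b + c) (v(c, b) = (b + c)*b + 2*c = b*(b + c) + 2*c = 2*c + b*(b + c))
I(X, J) = 8 + 5*J
(295 + I(8, v(-5, 5)))**2 = (295 + (8 + 5*(5**2 + 2*(-5) + 5*(-5))))**2 = (295 + (8 + 5*(25 - 10 - 25)))**2 = (295 + (8 + 5*(-10)))**2 = (295 + (8 - 50))**2 = (295 - 42)**2 = 253**2 = 64009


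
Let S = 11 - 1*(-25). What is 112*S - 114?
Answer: 3918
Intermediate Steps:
S = 36 (S = 11 + 25 = 36)
112*S - 114 = 112*36 - 114 = 4032 - 114 = 3918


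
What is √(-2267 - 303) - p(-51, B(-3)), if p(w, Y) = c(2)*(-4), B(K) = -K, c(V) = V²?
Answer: 16 + I*√2570 ≈ 16.0 + 50.695*I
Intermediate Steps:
p(w, Y) = -16 (p(w, Y) = 2²*(-4) = 4*(-4) = -16)
√(-2267 - 303) - p(-51, B(-3)) = √(-2267 - 303) - 1*(-16) = √(-2570) + 16 = I*√2570 + 16 = 16 + I*√2570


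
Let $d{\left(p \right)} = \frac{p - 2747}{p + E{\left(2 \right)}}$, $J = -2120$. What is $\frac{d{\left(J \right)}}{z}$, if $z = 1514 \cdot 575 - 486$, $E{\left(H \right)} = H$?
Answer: $\frac{4867}{1842795552} \approx 2.6411 \cdot 10^{-6}$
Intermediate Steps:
$d{\left(p \right)} = \frac{-2747 + p}{2 + p}$ ($d{\left(p \right)} = \frac{p - 2747}{p + 2} = \frac{-2747 + p}{2 + p}$)
$z = 870064$ ($z = 870550 - 486 = 870064$)
$\frac{d{\left(J \right)}}{z} = \frac{\frac{1}{2 - 2120} \left(-2747 - 2120\right)}{870064} = \frac{1}{-2118} \left(-4867\right) \frac{1}{870064} = \left(- \frac{1}{2118}\right) \left(-4867\right) \frac{1}{870064} = \frac{4867}{2118} \cdot \frac{1}{870064} = \frac{4867}{1842795552}$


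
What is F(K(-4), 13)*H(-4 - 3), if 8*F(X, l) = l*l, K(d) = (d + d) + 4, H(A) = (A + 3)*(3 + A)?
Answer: 338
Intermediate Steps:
H(A) = (3 + A)**2 (H(A) = (3 + A)*(3 + A) = (3 + A)**2)
K(d) = 4 + 2*d (K(d) = 2*d + 4 = 4 + 2*d)
F(X, l) = l**2/8 (F(X, l) = (l*l)/8 = l**2/8)
F(K(-4), 13)*H(-4 - 3) = ((1/8)*13**2)*(3 + (-4 - 3))**2 = ((1/8)*169)*(3 - 7)**2 = (169/8)*(-4)**2 = (169/8)*16 = 338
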